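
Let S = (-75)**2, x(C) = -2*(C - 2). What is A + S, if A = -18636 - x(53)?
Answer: -12909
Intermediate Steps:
x(C) = 4 - 2*C (x(C) = -2*(-2 + C) = 4 - 2*C)
S = 5625
A = -18534 (A = -18636 - (4 - 2*53) = -18636 - (4 - 106) = -18636 - 1*(-102) = -18636 + 102 = -18534)
A + S = -18534 + 5625 = -12909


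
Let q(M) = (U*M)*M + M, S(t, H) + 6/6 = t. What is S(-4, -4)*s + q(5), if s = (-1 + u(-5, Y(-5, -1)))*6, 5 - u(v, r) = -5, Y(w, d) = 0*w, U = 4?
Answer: -165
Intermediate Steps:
S(t, H) = -1 + t
Y(w, d) = 0
u(v, r) = 10 (u(v, r) = 5 - 1*(-5) = 5 + 5 = 10)
s = 54 (s = (-1 + 10)*6 = 9*6 = 54)
q(M) = M + 4*M² (q(M) = (4*M)*M + M = 4*M² + M = M + 4*M²)
S(-4, -4)*s + q(5) = (-1 - 4)*54 + 5*(1 + 4*5) = -5*54 + 5*(1 + 20) = -270 + 5*21 = -270 + 105 = -165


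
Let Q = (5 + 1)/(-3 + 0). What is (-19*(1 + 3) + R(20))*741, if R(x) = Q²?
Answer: -53352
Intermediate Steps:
Q = -2 (Q = 6/(-3) = 6*(-⅓) = -2)
R(x) = 4 (R(x) = (-2)² = 4)
(-19*(1 + 3) + R(20))*741 = (-19*(1 + 3) + 4)*741 = (-19*4 + 4)*741 = (-76 + 4)*741 = -72*741 = -53352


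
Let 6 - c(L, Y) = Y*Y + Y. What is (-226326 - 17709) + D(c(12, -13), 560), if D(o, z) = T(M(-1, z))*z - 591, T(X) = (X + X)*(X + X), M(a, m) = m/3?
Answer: 700262366/9 ≈ 7.7807e+7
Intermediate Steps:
M(a, m) = m/3 (M(a, m) = m*(⅓) = m/3)
T(X) = 4*X² (T(X) = (2*X)*(2*X) = 4*X²)
c(L, Y) = 6 - Y - Y² (c(L, Y) = 6 - (Y*Y + Y) = 6 - (Y² + Y) = 6 - (Y + Y²) = 6 + (-Y - Y²) = 6 - Y - Y²)
D(o, z) = -591 + 4*z³/9 (D(o, z) = (4*(z/3)²)*z - 591 = (4*(z²/9))*z - 591 = (4*z²/9)*z - 591 = 4*z³/9 - 591 = -591 + 4*z³/9)
(-226326 - 17709) + D(c(12, -13), 560) = (-226326 - 17709) + (-591 + (4/9)*560³) = -244035 + (-591 + (4/9)*175616000) = -244035 + (-591 + 702464000/9) = -244035 + 702458681/9 = 700262366/9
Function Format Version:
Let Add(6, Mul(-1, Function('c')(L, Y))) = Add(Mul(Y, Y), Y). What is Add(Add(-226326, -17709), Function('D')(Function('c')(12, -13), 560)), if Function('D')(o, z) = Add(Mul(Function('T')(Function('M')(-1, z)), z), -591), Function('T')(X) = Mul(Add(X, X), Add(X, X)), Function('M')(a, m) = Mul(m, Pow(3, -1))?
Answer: Rational(700262366, 9) ≈ 7.7807e+7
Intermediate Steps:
Function('M')(a, m) = Mul(Rational(1, 3), m) (Function('M')(a, m) = Mul(m, Rational(1, 3)) = Mul(Rational(1, 3), m))
Function('T')(X) = Mul(4, Pow(X, 2)) (Function('T')(X) = Mul(Mul(2, X), Mul(2, X)) = Mul(4, Pow(X, 2)))
Function('c')(L, Y) = Add(6, Mul(-1, Y), Mul(-1, Pow(Y, 2))) (Function('c')(L, Y) = Add(6, Mul(-1, Add(Mul(Y, Y), Y))) = Add(6, Mul(-1, Add(Pow(Y, 2), Y))) = Add(6, Mul(-1, Add(Y, Pow(Y, 2)))) = Add(6, Add(Mul(-1, Y), Mul(-1, Pow(Y, 2)))) = Add(6, Mul(-1, Y), Mul(-1, Pow(Y, 2))))
Function('D')(o, z) = Add(-591, Mul(Rational(4, 9), Pow(z, 3))) (Function('D')(o, z) = Add(Mul(Mul(4, Pow(Mul(Rational(1, 3), z), 2)), z), -591) = Add(Mul(Mul(4, Mul(Rational(1, 9), Pow(z, 2))), z), -591) = Add(Mul(Mul(Rational(4, 9), Pow(z, 2)), z), -591) = Add(Mul(Rational(4, 9), Pow(z, 3)), -591) = Add(-591, Mul(Rational(4, 9), Pow(z, 3))))
Add(Add(-226326, -17709), Function('D')(Function('c')(12, -13), 560)) = Add(Add(-226326, -17709), Add(-591, Mul(Rational(4, 9), Pow(560, 3)))) = Add(-244035, Add(-591, Mul(Rational(4, 9), 175616000))) = Add(-244035, Add(-591, Rational(702464000, 9))) = Add(-244035, Rational(702458681, 9)) = Rational(700262366, 9)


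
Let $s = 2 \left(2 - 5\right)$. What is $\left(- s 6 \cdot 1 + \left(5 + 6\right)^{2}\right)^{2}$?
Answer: $24649$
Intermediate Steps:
$s = -6$ ($s = 2 \left(-3\right) = -6$)
$\left(- s 6 \cdot 1 + \left(5 + 6\right)^{2}\right)^{2} = \left(- \left(-6\right) 6 \cdot 1 + \left(5 + 6\right)^{2}\right)^{2} = \left(- \left(-36\right) 1 + 11^{2}\right)^{2} = \left(\left(-1\right) \left(-36\right) + 121\right)^{2} = \left(36 + 121\right)^{2} = 157^{2} = 24649$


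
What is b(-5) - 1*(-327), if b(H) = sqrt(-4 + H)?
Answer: 327 + 3*I ≈ 327.0 + 3.0*I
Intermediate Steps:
b(-5) - 1*(-327) = sqrt(-4 - 5) - 1*(-327) = sqrt(-9) + 327 = 3*I + 327 = 327 + 3*I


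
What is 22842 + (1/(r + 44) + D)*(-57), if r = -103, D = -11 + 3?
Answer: 1374639/59 ≈ 23299.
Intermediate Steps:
D = -8
22842 + (1/(r + 44) + D)*(-57) = 22842 + (1/(-103 + 44) - 8)*(-57) = 22842 + (1/(-59) - 8)*(-57) = 22842 + (-1/59 - 8)*(-57) = 22842 - 473/59*(-57) = 22842 + 26961/59 = 1374639/59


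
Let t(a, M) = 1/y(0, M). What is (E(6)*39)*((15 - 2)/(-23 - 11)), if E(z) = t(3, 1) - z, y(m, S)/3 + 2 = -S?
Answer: 9295/102 ≈ 91.127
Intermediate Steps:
y(m, S) = -6 - 3*S (y(m, S) = -6 + 3*(-S) = -6 - 3*S)
t(a, M) = 1/(-6 - 3*M)
E(z) = -⅑ - z (E(z) = -1/(6 + 3*1) - z = -1/(6 + 3) - z = -1/9 - z = -1*⅑ - z = -⅑ - z)
(E(6)*39)*((15 - 2)/(-23 - 11)) = ((-⅑ - 1*6)*39)*((15 - 2)/(-23 - 11)) = ((-⅑ - 6)*39)*(13/(-34)) = (-55/9*39)*(13*(-1/34)) = -715/3*(-13/34) = 9295/102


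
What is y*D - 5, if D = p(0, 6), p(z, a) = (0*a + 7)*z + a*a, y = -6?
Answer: -221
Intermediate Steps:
p(z, a) = a**2 + 7*z (p(z, a) = (0 + 7)*z + a**2 = 7*z + a**2 = a**2 + 7*z)
D = 36 (D = 6**2 + 7*0 = 36 + 0 = 36)
y*D - 5 = -6*36 - 5 = -216 - 5 = -221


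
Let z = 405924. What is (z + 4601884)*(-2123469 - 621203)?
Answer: -13744790398976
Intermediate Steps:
(z + 4601884)*(-2123469 - 621203) = (405924 + 4601884)*(-2123469 - 621203) = 5007808*(-2744672) = -13744790398976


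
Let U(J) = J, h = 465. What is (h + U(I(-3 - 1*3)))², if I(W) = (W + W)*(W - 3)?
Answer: 328329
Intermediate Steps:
I(W) = 2*W*(-3 + W) (I(W) = (2*W)*(-3 + W) = 2*W*(-3 + W))
(h + U(I(-3 - 1*3)))² = (465 + 2*(-3 - 1*3)*(-3 + (-3 - 1*3)))² = (465 + 2*(-3 - 3)*(-3 + (-3 - 3)))² = (465 + 2*(-6)*(-3 - 6))² = (465 + 2*(-6)*(-9))² = (465 + 108)² = 573² = 328329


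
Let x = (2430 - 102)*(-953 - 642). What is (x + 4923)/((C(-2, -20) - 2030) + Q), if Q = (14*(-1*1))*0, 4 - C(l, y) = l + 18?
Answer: 3708237/2042 ≈ 1816.0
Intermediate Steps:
C(l, y) = -14 - l (C(l, y) = 4 - (l + 18) = 4 - (18 + l) = 4 + (-18 - l) = -14 - l)
x = -3713160 (x = 2328*(-1595) = -3713160)
Q = 0 (Q = (14*(-1))*0 = -14*0 = 0)
(x + 4923)/((C(-2, -20) - 2030) + Q) = (-3713160 + 4923)/(((-14 - 1*(-2)) - 2030) + 0) = -3708237/(((-14 + 2) - 2030) + 0) = -3708237/((-12 - 2030) + 0) = -3708237/(-2042 + 0) = -3708237/(-2042) = -3708237*(-1/2042) = 3708237/2042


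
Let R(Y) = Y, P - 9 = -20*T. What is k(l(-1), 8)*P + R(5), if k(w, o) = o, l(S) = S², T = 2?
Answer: -243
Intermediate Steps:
P = -31 (P = 9 - 20*2 = 9 - 40 = -31)
k(l(-1), 8)*P + R(5) = 8*(-31) + 5 = -248 + 5 = -243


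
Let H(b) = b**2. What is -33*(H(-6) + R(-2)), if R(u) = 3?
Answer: -1287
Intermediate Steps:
-33*(H(-6) + R(-2)) = -33*((-6)**2 + 3) = -33*(36 + 3) = -33*39 = -1*1287 = -1287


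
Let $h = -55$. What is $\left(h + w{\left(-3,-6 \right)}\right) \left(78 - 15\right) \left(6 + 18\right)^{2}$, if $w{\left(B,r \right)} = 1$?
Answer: $-1959552$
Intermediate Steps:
$\left(h + w{\left(-3,-6 \right)}\right) \left(78 - 15\right) \left(6 + 18\right)^{2} = \left(-55 + 1\right) \left(78 - 15\right) \left(6 + 18\right)^{2} = \left(-54\right) 63 \cdot 24^{2} = \left(-3402\right) 576 = -1959552$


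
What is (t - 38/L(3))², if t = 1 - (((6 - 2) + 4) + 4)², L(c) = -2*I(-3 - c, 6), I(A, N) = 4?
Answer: 305809/16 ≈ 19113.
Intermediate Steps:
L(c) = -8 (L(c) = -2*4 = -8)
t = -143 (t = 1 - ((4 + 4) + 4)² = 1 - (8 + 4)² = 1 - 1*12² = 1 - 1*144 = 1 - 144 = -143)
(t - 38/L(3))² = (-143 - 38/(-8))² = (-143 - 38*(-⅛))² = (-143 + 19/4)² = (-553/4)² = 305809/16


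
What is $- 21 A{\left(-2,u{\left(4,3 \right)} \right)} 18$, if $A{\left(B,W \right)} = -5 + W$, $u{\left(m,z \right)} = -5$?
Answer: $3780$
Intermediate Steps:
$- 21 A{\left(-2,u{\left(4,3 \right)} \right)} 18 = - 21 \left(-5 - 5\right) 18 = \left(-21\right) \left(-10\right) 18 = 210 \cdot 18 = 3780$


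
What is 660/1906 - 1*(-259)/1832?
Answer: 851387/1745896 ≈ 0.48765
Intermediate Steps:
660/1906 - 1*(-259)/1832 = 660*(1/1906) + 259*(1/1832) = 330/953 + 259/1832 = 851387/1745896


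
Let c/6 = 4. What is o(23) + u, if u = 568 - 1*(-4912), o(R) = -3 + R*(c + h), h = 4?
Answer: 6121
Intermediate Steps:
c = 24 (c = 6*4 = 24)
o(R) = -3 + 28*R (o(R) = -3 + R*(24 + 4) = -3 + R*28 = -3 + 28*R)
u = 5480 (u = 568 + 4912 = 5480)
o(23) + u = (-3 + 28*23) + 5480 = (-3 + 644) + 5480 = 641 + 5480 = 6121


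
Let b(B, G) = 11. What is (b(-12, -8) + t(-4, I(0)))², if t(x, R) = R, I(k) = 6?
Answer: 289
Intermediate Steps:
(b(-12, -8) + t(-4, I(0)))² = (11 + 6)² = 17² = 289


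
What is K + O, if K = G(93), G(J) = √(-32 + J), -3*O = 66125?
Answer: -66125/3 + √61 ≈ -22034.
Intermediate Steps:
O = -66125/3 (O = -⅓*66125 = -66125/3 ≈ -22042.)
K = √61 (K = √(-32 + 93) = √61 ≈ 7.8102)
K + O = √61 - 66125/3 = -66125/3 + √61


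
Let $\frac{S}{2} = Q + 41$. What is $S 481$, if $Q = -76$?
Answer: $-33670$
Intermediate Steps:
$S = -70$ ($S = 2 \left(-76 + 41\right) = 2 \left(-35\right) = -70$)
$S 481 = \left(-70\right) 481 = -33670$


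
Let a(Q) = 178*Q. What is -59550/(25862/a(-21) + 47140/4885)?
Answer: -21747814830/997469 ≈ -21803.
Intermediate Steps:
-59550/(25862/a(-21) + 47140/4885) = -59550/(25862/((178*(-21))) + 47140/4885) = -59550/(25862/(-3738) + 47140*(1/4885)) = -59550/(25862*(-1/3738) + 9428/977) = -59550/(-12931/1869 + 9428/977) = -59550/4987345/1826013 = -59550*1826013/4987345 = -21747814830/997469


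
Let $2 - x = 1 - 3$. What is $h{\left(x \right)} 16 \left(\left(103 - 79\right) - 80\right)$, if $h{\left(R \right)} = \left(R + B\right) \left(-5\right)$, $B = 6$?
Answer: $44800$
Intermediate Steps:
$x = 4$ ($x = 2 - \left(1 - 3\right) = 2 - -2 = 2 + 2 = 4$)
$h{\left(R \right)} = -30 - 5 R$ ($h{\left(R \right)} = \left(R + 6\right) \left(-5\right) = \left(6 + R\right) \left(-5\right) = -30 - 5 R$)
$h{\left(x \right)} 16 \left(\left(103 - 79\right) - 80\right) = \left(-30 - 20\right) 16 \left(\left(103 - 79\right) - 80\right) = \left(-30 - 20\right) 16 \left(24 - 80\right) = \left(-50\right) 16 \left(-56\right) = \left(-800\right) \left(-56\right) = 44800$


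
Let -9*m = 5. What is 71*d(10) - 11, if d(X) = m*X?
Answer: -3649/9 ≈ -405.44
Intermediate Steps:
m = -5/9 (m = -⅑*5 = -5/9 ≈ -0.55556)
d(X) = -5*X/9
71*d(10) - 11 = 71*(-5/9*10) - 11 = 71*(-50/9) - 11 = -3550/9 - 11 = -3649/9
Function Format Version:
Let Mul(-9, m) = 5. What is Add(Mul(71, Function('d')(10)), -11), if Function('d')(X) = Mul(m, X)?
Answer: Rational(-3649, 9) ≈ -405.44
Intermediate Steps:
m = Rational(-5, 9) (m = Mul(Rational(-1, 9), 5) = Rational(-5, 9) ≈ -0.55556)
Function('d')(X) = Mul(Rational(-5, 9), X)
Add(Mul(71, Function('d')(10)), -11) = Add(Mul(71, Mul(Rational(-5, 9), 10)), -11) = Add(Mul(71, Rational(-50, 9)), -11) = Add(Rational(-3550, 9), -11) = Rational(-3649, 9)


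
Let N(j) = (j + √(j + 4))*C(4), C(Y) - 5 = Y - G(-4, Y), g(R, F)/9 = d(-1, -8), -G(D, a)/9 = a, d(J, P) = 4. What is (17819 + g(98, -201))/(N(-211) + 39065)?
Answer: 21118894/34992163 - 96417*I*√23/34992163 ≈ 0.60353 - 0.013214*I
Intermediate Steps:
G(D, a) = -9*a
g(R, F) = 36 (g(R, F) = 9*4 = 36)
C(Y) = 5 + 10*Y (C(Y) = 5 + (Y - (-9)*Y) = 5 + (Y + 9*Y) = 5 + 10*Y)
N(j) = 45*j + 45*√(4 + j) (N(j) = (j + √(j + 4))*(5 + 10*4) = (j + √(4 + j))*(5 + 40) = (j + √(4 + j))*45 = 45*j + 45*√(4 + j))
(17819 + g(98, -201))/(N(-211) + 39065) = (17819 + 36)/((45*(-211) + 45*√(4 - 211)) + 39065) = 17855/((-9495 + 45*√(-207)) + 39065) = 17855/((-9495 + 45*(3*I*√23)) + 39065) = 17855/((-9495 + 135*I*√23) + 39065) = 17855/(29570 + 135*I*√23)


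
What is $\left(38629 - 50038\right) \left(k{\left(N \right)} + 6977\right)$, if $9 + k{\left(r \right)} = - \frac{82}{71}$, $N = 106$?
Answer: $- \frac{5643416214}{71} \approx -7.9485 \cdot 10^{7}$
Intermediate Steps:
$k{\left(r \right)} = - \frac{721}{71}$ ($k{\left(r \right)} = -9 - \frac{82}{71} = - \frac{721}{71}$)
$\left(38629 - 50038\right) \left(k{\left(N \right)} + 6977\right) = \left(38629 - 50038\right) \left(- \frac{721}{71} + 6977\right) = \left(-11409\right) \frac{494646}{71} = - \frac{5643416214}{71}$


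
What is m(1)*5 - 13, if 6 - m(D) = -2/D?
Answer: 27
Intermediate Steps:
m(D) = 6 + 2/D (m(D) = 6 - (-2)/D = 6 + 2/D)
m(1)*5 - 13 = (6 + 2/1)*5 - 13 = (6 + 2*1)*5 - 13 = (6 + 2)*5 - 13 = 8*5 - 13 = 40 - 13 = 27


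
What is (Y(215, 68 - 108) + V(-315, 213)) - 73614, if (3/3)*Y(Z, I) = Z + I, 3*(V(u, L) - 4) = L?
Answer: -73364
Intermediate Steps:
V(u, L) = 4 + L/3
Y(Z, I) = I + Z (Y(Z, I) = Z + I = I + Z)
(Y(215, 68 - 108) + V(-315, 213)) - 73614 = (((68 - 108) + 215) + (4 + (⅓)*213)) - 73614 = ((-40 + 215) + (4 + 71)) - 73614 = (175 + 75) - 73614 = 250 - 73614 = -73364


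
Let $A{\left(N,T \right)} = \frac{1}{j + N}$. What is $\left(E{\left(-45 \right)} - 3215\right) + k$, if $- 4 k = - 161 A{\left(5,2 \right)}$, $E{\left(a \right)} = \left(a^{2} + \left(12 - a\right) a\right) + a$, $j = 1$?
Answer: $- \frac{91039}{24} \approx -3793.3$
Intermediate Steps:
$E{\left(a \right)} = a + a^{2} + a \left(12 - a\right)$ ($E{\left(a \right)} = \left(a^{2} + a \left(12 - a\right)\right) + a = a + a^{2} + a \left(12 - a\right)$)
$A{\left(N,T \right)} = \frac{1}{1 + N}$
$k = \frac{161}{24}$ ($k = - \frac{\left(-161\right) \frac{1}{1 + 5}}{4} = - \frac{\left(-161\right) \frac{1}{6}}{4} = \left(- \frac{1}{4}\right) \left(- \frac{161}{6}\right) = \frac{161}{24} \approx 6.7083$)
$\left(E{\left(-45 \right)} - 3215\right) + k = \left(13 \left(-45\right) - 3215\right) + \frac{161}{24} = \left(-585 - 3215\right) + \frac{161}{24} = -3800 + \frac{161}{24} = - \frac{91039}{24}$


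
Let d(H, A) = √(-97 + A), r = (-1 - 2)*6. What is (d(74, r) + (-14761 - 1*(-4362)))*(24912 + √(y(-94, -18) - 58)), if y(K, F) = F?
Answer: -2*(10399 - I*√115)*(12456 + I*√19) ≈ -2.5906e+8 + 1.765e+5*I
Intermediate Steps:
r = -18 (r = -3*6 = -18)
(d(74, r) + (-14761 - 1*(-4362)))*(24912 + √(y(-94, -18) - 58)) = (√(-97 - 18) + (-14761 - 1*(-4362)))*(24912 + √(-18 - 58)) = (√(-115) + (-14761 + 4362))*(24912 + √(-76)) = (I*√115 - 10399)*(24912 + 2*I*√19) = (-10399 + I*√115)*(24912 + 2*I*√19)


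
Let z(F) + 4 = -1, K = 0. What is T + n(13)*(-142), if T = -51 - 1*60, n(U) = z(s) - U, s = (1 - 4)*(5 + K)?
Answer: 2445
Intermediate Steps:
s = -15 (s = (1 - 4)*(5 + 0) = -3*5 = -15)
z(F) = -5 (z(F) = -4 - 1 = -5)
n(U) = -5 - U
T = -111 (T = -51 - 60 = -111)
T + n(13)*(-142) = -111 + (-5 - 1*13)*(-142) = -111 + (-5 - 13)*(-142) = -111 - 18*(-142) = -111 + 2556 = 2445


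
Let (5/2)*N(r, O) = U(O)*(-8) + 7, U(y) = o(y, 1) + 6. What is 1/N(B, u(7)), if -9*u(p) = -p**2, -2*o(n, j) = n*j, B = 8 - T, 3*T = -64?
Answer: -45/346 ≈ -0.13006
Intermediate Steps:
T = -64/3 (T = (1/3)*(-64) = -64/3 ≈ -21.333)
B = 88/3 (B = 8 - 1*(-64/3) = 8 + 64/3 = 88/3 ≈ 29.333)
o(n, j) = -j*n/2 (o(n, j) = -n*j/2 = -j*n/2)
u(p) = p**2/9 (u(p) = -(-1)*p**2/9 = p**2/9)
U(y) = 6 - y/2 (U(y) = -1/2*1*y + 6 = -y/2 + 6 = 6 - y/2)
N(r, O) = -82/5 + 8*O/5 (N(r, O) = 2*((6 - O/2)*(-8) + 7)/5 = 2*((-48 + 4*O) + 7)/5 = 2*(-41 + 4*O)/5 = -82/5 + 8*O/5)
1/N(B, u(7)) = 1/(-82/5 + 8*((1/9)*7**2)/5) = 1/(-82/5 + 8*((1/9)*49)/5) = 1/(-82/5 + (8/5)*(49/9)) = 1/(-82/5 + 392/45) = 1/(-346/45) = -45/346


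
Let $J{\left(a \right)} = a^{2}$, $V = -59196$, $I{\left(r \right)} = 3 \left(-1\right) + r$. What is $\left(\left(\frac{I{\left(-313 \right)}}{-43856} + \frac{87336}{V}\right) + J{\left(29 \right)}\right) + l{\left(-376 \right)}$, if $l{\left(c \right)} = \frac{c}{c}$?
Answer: $\frac{45460510619}{54085412} \approx 840.53$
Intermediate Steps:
$l{\left(c \right)} = 1$
$I{\left(r \right)} = -3 + r$
$\left(\left(\frac{I{\left(-313 \right)}}{-43856} + \frac{87336}{V}\right) + J{\left(29 \right)}\right) + l{\left(-376 \right)} = \left(\left(\frac{-3 - 313}{-43856} + \frac{87336}{-59196}\right) + 29^{2}\right) + 1 = \left(\left(\left(-316\right) \left(- \frac{1}{43856}\right) + 87336 \left(- \frac{1}{59196}\right)\right) + 841\right) + 1 = \left(\left(\frac{79}{10964} - \frac{7278}{4933}\right) + 841\right) + 1 = \left(- \frac{79406285}{54085412} + 841\right) + 1 = \frac{45406425207}{54085412} + 1 = \frac{45460510619}{54085412}$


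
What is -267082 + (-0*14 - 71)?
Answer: -267153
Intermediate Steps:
-267082 + (-0*14 - 71) = -267082 + (-248*0 - 71) = -267082 + (0 - 71) = -267082 - 71 = -267153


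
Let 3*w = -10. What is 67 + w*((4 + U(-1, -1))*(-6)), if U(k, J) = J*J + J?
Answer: 147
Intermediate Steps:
U(k, J) = J + J² (U(k, J) = J² + J = J + J²)
w = -10/3 (w = (⅓)*(-10) = -10/3 ≈ -3.3333)
67 + w*((4 + U(-1, -1))*(-6)) = 67 - 10*(4 - (1 - 1))*(-6)/3 = 67 - 10*(4 - 1*0)*(-6)/3 = 67 - 10*(4 + 0)*(-6)/3 = 67 - 40*(-6)/3 = 67 - 10/3*(-24) = 67 + 80 = 147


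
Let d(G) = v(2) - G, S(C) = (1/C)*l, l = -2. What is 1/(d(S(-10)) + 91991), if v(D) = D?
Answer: 5/459964 ≈ 1.0870e-5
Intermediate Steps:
S(C) = -2/C (S(C) = (1/C)*(-2) = -2/C)
d(G) = 2 - G
1/(d(S(-10)) + 91991) = 1/((2 - (-2)/(-10)) + 91991) = 1/((2 - (-2)*(-1)/10) + 91991) = 1/((2 - 1*⅕) + 91991) = 1/((2 - ⅕) + 91991) = 1/(9/5 + 91991) = 1/(459964/5) = 5/459964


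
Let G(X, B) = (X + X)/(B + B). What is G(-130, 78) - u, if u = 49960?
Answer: -149885/3 ≈ -49962.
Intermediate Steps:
G(X, B) = X/B (G(X, B) = (2*X)/((2*B)) = (2*X)*(1/(2*B)) = X/B)
G(-130, 78) - u = -130/78 - 1*49960 = -130*1/78 - 49960 = -5/3 - 49960 = -149885/3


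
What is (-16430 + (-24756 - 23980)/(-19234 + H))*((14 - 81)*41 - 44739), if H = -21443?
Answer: 31733676923764/40677 ≈ 7.8014e+8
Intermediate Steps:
(-16430 + (-24756 - 23980)/(-19234 + H))*((14 - 81)*41 - 44739) = (-16430 + (-24756 - 23980)/(-19234 - 21443))*((14 - 81)*41 - 44739) = (-16430 - 48736/(-40677))*(-67*41 - 44739) = (-16430 - 48736*(-1/40677))*(-2747 - 44739) = (-16430 + 48736/40677)*(-47486) = -668274374/40677*(-47486) = 31733676923764/40677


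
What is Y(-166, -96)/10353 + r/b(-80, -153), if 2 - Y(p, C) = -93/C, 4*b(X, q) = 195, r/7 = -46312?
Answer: -143201147807/21534240 ≈ -6649.9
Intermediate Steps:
r = -324184 (r = 7*(-46312) = -324184)
b(X, q) = 195/4 (b(X, q) = (¼)*195 = 195/4)
Y(p, C) = 2 + 93/C (Y(p, C) = 2 - (-93)/C = 2 + 93/C)
Y(-166, -96)/10353 + r/b(-80, -153) = (2 + 93/(-96))/10353 - 324184/195/4 = (2 + 93*(-1/96))*(1/10353) - 324184*4/195 = (2 - 31/32)*(1/10353) - 1296736/195 = (33/32)*(1/10353) - 1296736/195 = 11/110432 - 1296736/195 = -143201147807/21534240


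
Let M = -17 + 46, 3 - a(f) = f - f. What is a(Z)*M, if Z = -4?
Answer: 87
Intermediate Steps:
a(f) = 3 (a(f) = 3 - (f - f) = 3 - 1*0 = 3 + 0 = 3)
M = 29
a(Z)*M = 3*29 = 87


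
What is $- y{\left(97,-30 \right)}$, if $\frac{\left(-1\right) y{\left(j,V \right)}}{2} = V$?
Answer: $-60$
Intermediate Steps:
$y{\left(j,V \right)} = - 2 V$
$- y{\left(97,-30 \right)} = - \left(-2\right) \left(-30\right) = \left(-1\right) 60 = -60$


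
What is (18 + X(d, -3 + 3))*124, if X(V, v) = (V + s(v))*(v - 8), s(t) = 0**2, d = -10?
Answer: 12152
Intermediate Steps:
s(t) = 0
X(V, v) = V*(-8 + v) (X(V, v) = (V + 0)*(v - 8) = V*(-8 + v))
(18 + X(d, -3 + 3))*124 = (18 - 10*(-8 + (-3 + 3)))*124 = (18 - 10*(-8 + 0))*124 = (18 - 10*(-8))*124 = (18 + 80)*124 = 98*124 = 12152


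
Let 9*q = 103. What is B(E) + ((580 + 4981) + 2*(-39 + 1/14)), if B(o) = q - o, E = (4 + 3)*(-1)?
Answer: 346600/63 ≈ 5501.6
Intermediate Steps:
q = 103/9 (q = (⅑)*103 = 103/9 ≈ 11.444)
E = -7 (E = 7*(-1) = -7)
B(o) = 103/9 - o
B(E) + ((580 + 4981) + 2*(-39 + 1/14)) = (103/9 - 1*(-7)) + ((580 + 4981) + 2*(-39 + 1/14)) = (103/9 + 7) + (5561 + 2*(-39 + 1/14)) = 166/9 + (5561 + 2*(-545/14)) = 166/9 + (5561 - 545/7) = 166/9 + 38382/7 = 346600/63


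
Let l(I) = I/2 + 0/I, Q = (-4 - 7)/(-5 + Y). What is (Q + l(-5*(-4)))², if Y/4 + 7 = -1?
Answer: 145161/1369 ≈ 106.03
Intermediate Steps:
Y = -32 (Y = -28 + 4*(-1) = -28 - 4 = -32)
Q = 11/37 (Q = (-4 - 7)/(-5 - 32) = -11/(-37) = -11*(-1/37) = 11/37 ≈ 0.29730)
l(I) = I/2 (l(I) = I*(½) + 0 = I/2 + 0 = I/2)
(Q + l(-5*(-4)))² = (11/37 + (-5*(-4))/2)² = (11/37 + (½)*20)² = (11/37 + 10)² = (381/37)² = 145161/1369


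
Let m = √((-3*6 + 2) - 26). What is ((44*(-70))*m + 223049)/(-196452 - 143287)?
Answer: -223049/339739 + 3080*I*√42/339739 ≈ -0.65653 + 0.058753*I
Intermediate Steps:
m = I*√42 (m = √((-18 + 2) - 26) = √(-16 - 26) = √(-42) = I*√42 ≈ 6.4807*I)
((44*(-70))*m + 223049)/(-196452 - 143287) = ((44*(-70))*(I*√42) + 223049)/(-196452 - 143287) = (-3080*I*√42 + 223049)/(-339739) = (-3080*I*√42 + 223049)*(-1/339739) = (223049 - 3080*I*√42)*(-1/339739) = -223049/339739 + 3080*I*√42/339739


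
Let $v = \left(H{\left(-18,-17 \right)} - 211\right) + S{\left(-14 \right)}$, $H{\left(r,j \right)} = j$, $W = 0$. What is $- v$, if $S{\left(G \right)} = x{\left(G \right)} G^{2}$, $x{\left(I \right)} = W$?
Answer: $228$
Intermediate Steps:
$x{\left(I \right)} = 0$
$S{\left(G \right)} = 0$ ($S{\left(G \right)} = 0 G^{2} = 0$)
$v = -228$ ($v = \left(-17 - 211\right) + 0 = -228 + 0 = -228$)
$- v = \left(-1\right) \left(-228\right) = 228$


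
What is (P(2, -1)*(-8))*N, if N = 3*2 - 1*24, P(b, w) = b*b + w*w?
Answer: 720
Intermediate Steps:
P(b, w) = b² + w²
N = -18 (N = 6 - 24 = -18)
(P(2, -1)*(-8))*N = ((2² + (-1)²)*(-8))*(-18) = ((4 + 1)*(-8))*(-18) = (5*(-8))*(-18) = -40*(-18) = 720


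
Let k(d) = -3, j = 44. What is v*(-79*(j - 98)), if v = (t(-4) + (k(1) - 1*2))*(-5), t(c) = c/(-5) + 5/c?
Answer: 232497/2 ≈ 1.1625e+5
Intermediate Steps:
t(c) = 5/c - c/5 (t(c) = c*(-⅕) + 5/c = -c/5 + 5/c = 5/c - c/5)
v = 109/4 (v = ((5/(-4) - ⅕*(-4)) + (-3 - 1*2))*(-5) = ((5*(-¼) + ⅘) + (-3 - 2))*(-5) = ((-5/4 + ⅘) - 5)*(-5) = (-9/20 - 5)*(-5) = -109/20*(-5) = 109/4 ≈ 27.250)
v*(-79*(j - 98)) = 109*(-79*(44 - 98))/4 = 109*(-79*(-54))/4 = (109/4)*4266 = 232497/2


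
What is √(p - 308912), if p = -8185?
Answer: 3*I*√35233 ≈ 563.11*I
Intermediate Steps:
√(p - 308912) = √(-8185 - 308912) = √(-317097) = 3*I*√35233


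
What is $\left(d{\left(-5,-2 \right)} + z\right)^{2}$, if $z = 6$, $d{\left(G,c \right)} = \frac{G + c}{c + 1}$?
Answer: $169$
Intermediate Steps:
$d{\left(G,c \right)} = \frac{G + c}{1 + c}$
$\left(d{\left(-5,-2 \right)} + z\right)^{2} = \left(\frac{-5 - 2}{1 - 2} + 6\right)^{2} = \left(\frac{1}{-1} \left(-7\right) + 6\right)^{2} = \left(\left(-1\right) \left(-7\right) + 6\right)^{2} = \left(7 + 6\right)^{2} = 13^{2} = 169$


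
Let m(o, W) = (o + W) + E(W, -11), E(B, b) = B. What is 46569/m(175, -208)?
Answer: -46569/241 ≈ -193.23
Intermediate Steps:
m(o, W) = o + 2*W (m(o, W) = (o + W) + W = (W + o) + W = o + 2*W)
46569/m(175, -208) = 46569/(175 + 2*(-208)) = 46569/(175 - 416) = 46569/(-241) = 46569*(-1/241) = -46569/241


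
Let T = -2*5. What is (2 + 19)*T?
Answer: -210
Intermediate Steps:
T = -10
(2 + 19)*T = (2 + 19)*(-10) = 21*(-10) = -210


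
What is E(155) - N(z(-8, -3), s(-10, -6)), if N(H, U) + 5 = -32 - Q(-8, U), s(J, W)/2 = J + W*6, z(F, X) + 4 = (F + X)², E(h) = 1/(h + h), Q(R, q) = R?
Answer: 8991/310 ≈ 29.003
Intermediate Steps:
E(h) = 1/(2*h)
z(F, X) = -4 + (F + X)²
s(J, W) = 2*J + 12*W (s(J, W) = 2*(J + W*6) = 2*(J + 6*W) = 2*J + 12*W)
N(H, U) = -29 (N(H, U) = -5 + (-32 - 1*(-8)) = -5 + (-32 + 8) = -5 - 24 = -29)
E(155) - N(z(-8, -3), s(-10, -6)) = (½)/155 - 1*(-29) = (½)*(1/155) + 29 = 1/310 + 29 = 8991/310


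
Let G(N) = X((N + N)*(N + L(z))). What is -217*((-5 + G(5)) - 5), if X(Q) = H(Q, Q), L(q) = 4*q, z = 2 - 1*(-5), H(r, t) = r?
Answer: -69440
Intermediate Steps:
z = 7 (z = 2 + 5 = 7)
X(Q) = Q
G(N) = 2*N*(28 + N) (G(N) = (N + N)*(N + 4*7) = (2*N)*(N + 28) = (2*N)*(28 + N) = 2*N*(28 + N))
-217*((-5 + G(5)) - 5) = -217*((-5 + 2*5*(28 + 5)) - 5) = -217*((-5 + 2*5*33) - 5) = -217*((-5 + 330) - 5) = -217*(325 - 5) = -217*320 = -69440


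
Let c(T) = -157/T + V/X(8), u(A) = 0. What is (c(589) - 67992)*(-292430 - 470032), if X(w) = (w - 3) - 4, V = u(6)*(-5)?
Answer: 30534655009590/589 ≈ 5.1842e+10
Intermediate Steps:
V = 0 (V = 0*(-5) = 0)
X(w) = -7 + w (X(w) = (-3 + w) - 4 = -7 + w)
c(T) = -157/T (c(T) = -157/T + 0/(-7 + 8) = -157/T + 0/1 = -157/T + 0*1 = -157/T + 0 = -157/T)
(c(589) - 67992)*(-292430 - 470032) = (-157/589 - 67992)*(-292430 - 470032) = (-157*1/589 - 67992)*(-762462) = (-157/589 - 67992)*(-762462) = -40047445/589*(-762462) = 30534655009590/589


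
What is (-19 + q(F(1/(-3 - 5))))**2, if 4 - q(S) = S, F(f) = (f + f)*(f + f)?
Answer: 58081/256 ≈ 226.88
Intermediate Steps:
F(f) = 4*f**2 (F(f) = (2*f)*(2*f) = 4*f**2)
q(S) = 4 - S
(-19 + q(F(1/(-3 - 5))))**2 = (-19 + (4 - 4*(1/(-3 - 5))**2))**2 = (-19 + (4 - 4*(1/(-8))**2))**2 = (-19 + (4 - 4*(-1/8)**2))**2 = (-19 + (4 - 4/64))**2 = (-19 + (4 - 1*1/16))**2 = (-19 + (4 - 1/16))**2 = (-19 + 63/16)**2 = (-241/16)**2 = 58081/256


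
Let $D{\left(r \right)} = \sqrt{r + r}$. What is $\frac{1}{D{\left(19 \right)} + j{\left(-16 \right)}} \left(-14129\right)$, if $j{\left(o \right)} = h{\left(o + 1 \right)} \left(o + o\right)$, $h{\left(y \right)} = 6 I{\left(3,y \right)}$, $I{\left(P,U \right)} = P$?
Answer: $\frac{4069152}{165869} + \frac{14129 \sqrt{38}}{331738} \approx 24.795$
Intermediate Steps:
$h{\left(y \right)} = 18$ ($h{\left(y \right)} = 6 \cdot 3 = 18$)
$D{\left(r \right)} = \sqrt{2} \sqrt{r}$ ($D{\left(r \right)} = \sqrt{2 r} = \sqrt{2} \sqrt{r}$)
$j{\left(o \right)} = 36 o$ ($j{\left(o \right)} = 18 \left(o + o\right) = 18 \cdot 2 o = 36 o$)
$\frac{1}{D{\left(19 \right)} + j{\left(-16 \right)}} \left(-14129\right) = \frac{1}{\sqrt{2} \sqrt{19} + 36 \left(-16\right)} \left(-14129\right) = \frac{1}{\sqrt{38} - 576} \left(-14129\right) = \frac{1}{-576 + \sqrt{38}} \left(-14129\right) = - \frac{14129}{-576 + \sqrt{38}}$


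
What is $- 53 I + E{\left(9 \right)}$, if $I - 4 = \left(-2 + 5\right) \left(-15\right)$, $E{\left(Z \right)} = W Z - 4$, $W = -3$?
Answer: $2142$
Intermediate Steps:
$E{\left(Z \right)} = -4 - 3 Z$ ($E{\left(Z \right)} = - 3 Z - 4 = -4 - 3 Z$)
$I = -41$ ($I = 4 + \left(-2 + 5\right) \left(-15\right) = 4 + 3 \left(-15\right) = 4 - 45 = -41$)
$- 53 I + E{\left(9 \right)} = \left(-53\right) \left(-41\right) - 31 = 2173 - 31 = 2142$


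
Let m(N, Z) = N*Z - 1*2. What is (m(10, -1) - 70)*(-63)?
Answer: 5166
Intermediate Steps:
m(N, Z) = -2 + N*Z (m(N, Z) = N*Z - 2 = -2 + N*Z)
(m(10, -1) - 70)*(-63) = ((-2 + 10*(-1)) - 70)*(-63) = ((-2 - 10) - 70)*(-63) = (-12 - 70)*(-63) = -82*(-63) = 5166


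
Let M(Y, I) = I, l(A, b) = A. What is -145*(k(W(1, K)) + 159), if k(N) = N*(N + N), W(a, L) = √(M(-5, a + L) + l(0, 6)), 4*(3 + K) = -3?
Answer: -44515/2 ≈ -22258.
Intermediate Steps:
K = -15/4 (K = -3 + (¼)*(-3) = -3 - ¾ = -15/4 ≈ -3.7500)
W(a, L) = √(L + a) (W(a, L) = √((a + L) + 0) = √((L + a) + 0) = √(L + a))
k(N) = 2*N² (k(N) = N*(2*N) = 2*N²)
-145*(k(W(1, K)) + 159) = -145*(2*(√(-15/4 + 1))² + 159) = -145*(2*(√(-11/4))² + 159) = -145*(2*(I*√11/2)² + 159) = -145*(2*(-11/4) + 159) = -145*(-11/2 + 159) = -145*307/2 = -44515/2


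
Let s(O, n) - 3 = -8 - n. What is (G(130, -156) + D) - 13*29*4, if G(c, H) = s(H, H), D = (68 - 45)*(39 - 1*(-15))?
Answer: -115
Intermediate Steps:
s(O, n) = -5 - n (s(O, n) = 3 + (-8 - n) = -5 - n)
D = 1242 (D = 23*(39 + 15) = 23*54 = 1242)
G(c, H) = -5 - H
(G(130, -156) + D) - 13*29*4 = ((-5 - 1*(-156)) + 1242) - 13*29*4 = ((-5 + 156) + 1242) - 377*4 = (151 + 1242) - 1508 = 1393 - 1508 = -115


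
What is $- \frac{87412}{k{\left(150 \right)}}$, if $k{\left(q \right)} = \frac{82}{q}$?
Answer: $-159900$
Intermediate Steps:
$- \frac{87412}{k{\left(150 \right)}} = - \frac{87412}{82 \cdot \frac{1}{150}} = - \frac{87412}{\frac{41}{75}} = \left(-87412\right) \frac{75}{41} = -159900$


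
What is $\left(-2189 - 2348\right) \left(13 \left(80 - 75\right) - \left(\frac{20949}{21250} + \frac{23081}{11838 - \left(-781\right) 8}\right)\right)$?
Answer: $- \frac{27348959592383}{96081875} \approx -2.8464 \cdot 10^{5}$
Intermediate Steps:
$\left(-2189 - 2348\right) \left(13 \left(80 - 75\right) - \left(\frac{20949}{21250} + \frac{23081}{11838 - \left(-781\right) 8}\right)\right) = - 4537 \left(13 \cdot 5 - \left(\frac{20949}{21250} + \frac{23081}{11838 - -6248}\right)\right) = - 4537 \left(65 - \left(\frac{20949}{21250} + \frac{23081}{11838 + 6248}\right)\right) = - 4537 \left(65 - \left(\frac{20949}{21250} + \frac{23081}{18086}\right)\right) = - 4537 \left(65 - \frac{217338716}{96081875}\right) = \left(-4537\right) \frac{6027983159}{96081875} = - \frac{27348959592383}{96081875}$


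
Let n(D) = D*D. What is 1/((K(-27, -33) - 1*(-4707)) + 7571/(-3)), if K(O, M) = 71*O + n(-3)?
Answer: 3/826 ≈ 0.0036320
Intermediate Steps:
n(D) = D²
K(O, M) = 9 + 71*O (K(O, M) = 71*O + (-3)² = 71*O + 9 = 9 + 71*O)
1/((K(-27, -33) - 1*(-4707)) + 7571/(-3)) = 1/(((9 + 71*(-27)) - 1*(-4707)) + 7571/(-3)) = 1/(((9 - 1917) + 4707) + 7571*(-⅓)) = 1/((-1908 + 4707) - 7571/3) = 1/(2799 - 7571/3) = 1/(826/3) = 3/826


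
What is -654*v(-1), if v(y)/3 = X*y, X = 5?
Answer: 9810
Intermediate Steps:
v(y) = 15*y (v(y) = 3*(5*y) = 15*y)
-654*v(-1) = -9810*(-1) = -654*(-15) = 9810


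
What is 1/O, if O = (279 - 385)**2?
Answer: 1/11236 ≈ 8.9000e-5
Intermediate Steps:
O = 11236 (O = (-106)**2 = 11236)
1/O = 1/11236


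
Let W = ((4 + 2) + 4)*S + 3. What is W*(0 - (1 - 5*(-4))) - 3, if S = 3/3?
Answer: -276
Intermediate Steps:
S = 1 (S = 3*(⅓) = 1)
W = 13 (W = ((4 + 2) + 4)*1 + 3 = (6 + 4)*1 + 3 = 10*1 + 3 = 10 + 3 = 13)
W*(0 - (1 - 5*(-4))) - 3 = 13*(0 - (1 - 5*(-4))) - 3 = 13*(0 - (1 + 20)) - 3 = 13*(0 - 1*21) - 3 = 13*(0 - 21) - 3 = 13*(-21) - 3 = -273 - 3 = -276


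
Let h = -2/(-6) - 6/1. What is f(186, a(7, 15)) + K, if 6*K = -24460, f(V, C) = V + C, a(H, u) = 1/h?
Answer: -198433/51 ≈ -3890.8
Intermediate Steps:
h = -17/3 (h = -2*(-1/6) - 6*1 = 1/3 - 6 = -17/3 ≈ -5.6667)
a(H, u) = -3/17 (a(H, u) = 1/(-17/3) = -3/17)
f(V, C) = C + V
K = -12230/3 (K = (1/6)*(-24460) = -12230/3 ≈ -4076.7)
f(186, a(7, 15)) + K = (-3/17 + 186) - 12230/3 = 3159/17 - 12230/3 = -198433/51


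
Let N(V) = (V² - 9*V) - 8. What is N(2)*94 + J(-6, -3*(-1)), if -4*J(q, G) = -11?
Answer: -8261/4 ≈ -2065.3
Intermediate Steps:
J(q, G) = 11/4 (J(q, G) = -¼*(-11) = 11/4)
N(V) = -8 + V² - 9*V
N(2)*94 + J(-6, -3*(-1)) = (-8 + 2² - 9*2)*94 + 11/4 = (-8 + 4 - 18)*94 + 11/4 = -22*94 + 11/4 = -2068 + 11/4 = -8261/4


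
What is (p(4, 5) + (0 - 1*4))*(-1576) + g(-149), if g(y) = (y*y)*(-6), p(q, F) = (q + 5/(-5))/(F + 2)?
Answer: -893042/7 ≈ -1.2758e+5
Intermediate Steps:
p(q, F) = (-1 + q)/(2 + F) (p(q, F) = (q + 5*(-⅕))/(2 + F) = (q - 1)/(2 + F) = (-1 + q)/(2 + F))
g(y) = -6*y² (g(y) = y²*(-6) = -6*y²)
(p(4, 5) + (0 - 1*4))*(-1576) + g(-149) = ((-1 + 4)/(2 + 5) + (0 - 1*4))*(-1576) - 6*(-149)² = (3/7 + (0 - 4))*(-1576) - 6*22201 = ((⅐)*3 - 4)*(-1576) - 133206 = (3/7 - 4)*(-1576) - 133206 = -25/7*(-1576) - 133206 = 39400/7 - 133206 = -893042/7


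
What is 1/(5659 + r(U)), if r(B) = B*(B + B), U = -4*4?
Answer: 1/6171 ≈ 0.00016205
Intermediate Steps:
U = -16
r(B) = 2*B**2 (r(B) = B*(2*B) = 2*B**2)
1/(5659 + r(U)) = 1/(5659 + 2*(-16)**2) = 1/(5659 + 2*256) = 1/(5659 + 512) = 1/6171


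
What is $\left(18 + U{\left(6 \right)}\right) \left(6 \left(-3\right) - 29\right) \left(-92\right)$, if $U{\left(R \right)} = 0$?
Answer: $77832$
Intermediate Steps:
$\left(18 + U{\left(6 \right)}\right) \left(6 \left(-3\right) - 29\right) \left(-92\right) = \left(18 + 0\right) \left(6 \left(-3\right) - 29\right) \left(-92\right) = 18 \left(-18 - 29\right) \left(-92\right) = 18 \left(-47\right) \left(-92\right) = \left(-846\right) \left(-92\right) = 77832$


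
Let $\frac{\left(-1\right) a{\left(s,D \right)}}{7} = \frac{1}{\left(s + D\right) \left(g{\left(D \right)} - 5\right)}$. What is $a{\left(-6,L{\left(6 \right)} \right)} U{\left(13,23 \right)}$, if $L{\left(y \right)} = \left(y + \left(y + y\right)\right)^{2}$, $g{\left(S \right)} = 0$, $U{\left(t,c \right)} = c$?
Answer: $\frac{161}{1590} \approx 0.10126$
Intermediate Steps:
$L{\left(y \right)} = 9 y^{2}$ ($L{\left(y \right)} = \left(y + 2 y\right)^{2} = \left(3 y\right)^{2} = 9 y^{2}$)
$a{\left(s,D \right)} = - \frac{7}{- 5 D - 5 s}$ ($a{\left(s,D \right)} = - \frac{7}{\left(s + D\right) \left(0 - 5\right)} = - \frac{7}{\left(D + s\right) \left(0 - 5\right)} = - \frac{7}{\left(D + s\right) \left(-5\right)} = - \frac{7}{- 5 D - 5 s}$)
$a{\left(-6,L{\left(6 \right)} \right)} U{\left(13,23 \right)} = \frac{7}{5 \left(9 \cdot 6^{2} - 6\right)} 23 = \frac{7}{5 \left(9 \cdot 36 - 6\right)} 23 = \frac{7}{5 \left(324 - 6\right)} 23 = \frac{7}{5 \cdot 318} \cdot 23 = \frac{7}{5} \cdot \frac{1}{318} \cdot 23 = \frac{7}{1590} \cdot 23 = \frac{161}{1590}$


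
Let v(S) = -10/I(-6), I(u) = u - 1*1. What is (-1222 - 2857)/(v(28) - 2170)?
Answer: 28553/15180 ≈ 1.8810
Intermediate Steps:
I(u) = -1 + u (I(u) = u - 1 = -1 + u)
v(S) = 10/7 (v(S) = -10/(-1 - 6) = -10/(-7) = -10*(-⅐) = 10/7)
(-1222 - 2857)/(v(28) - 2170) = (-1222 - 2857)/(10/7 - 2170) = -4079/(-15180/7) = -4079*(-7/15180) = 28553/15180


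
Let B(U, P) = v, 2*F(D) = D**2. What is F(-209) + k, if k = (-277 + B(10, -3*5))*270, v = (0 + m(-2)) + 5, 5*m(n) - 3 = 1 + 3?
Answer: -102443/2 ≈ -51222.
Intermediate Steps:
m(n) = 7/5 (m(n) = 3/5 + (1 + 3)/5 = 3/5 + (1/5)*4 = 3/5 + 4/5 = 7/5)
F(D) = D**2/2
v = 32/5 (v = (0 + 7/5) + 5 = 7/5 + 5 = 32/5 ≈ 6.4000)
B(U, P) = 32/5
k = -73062 (k = (-277 + 32/5)*270 = -1353/5*270 = -73062)
F(-209) + k = (1/2)*(-209)**2 - 73062 = (1/2)*43681 - 73062 = 43681/2 - 73062 = -102443/2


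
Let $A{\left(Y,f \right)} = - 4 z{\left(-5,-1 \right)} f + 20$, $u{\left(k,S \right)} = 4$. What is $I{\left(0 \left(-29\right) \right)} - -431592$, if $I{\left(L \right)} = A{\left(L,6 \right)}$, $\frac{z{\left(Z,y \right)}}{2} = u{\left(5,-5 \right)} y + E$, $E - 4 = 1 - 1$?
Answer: $431612$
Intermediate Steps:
$E = 4$ ($E = 4 + \left(1 - 1\right) = 4 + 0 = 4$)
$z{\left(Z,y \right)} = 8 + 8 y$ ($z{\left(Z,y \right)} = 2 \left(4 y + 4\right) = 2 \left(4 + 4 y\right) = 8 + 8 y$)
$A{\left(Y,f \right)} = 20$ ($A{\left(Y,f \right)} = - 4 \left(8 + 8 \left(-1\right)\right) f + 20 = - 4 \left(8 - 8\right) f + 20 = \left(-4\right) 0 f + 20 = 0 f + 20 = 0 + 20 = 20$)
$I{\left(L \right)} = 20$
$I{\left(0 \left(-29\right) \right)} - -431592 = 20 - -431592 = 20 + 431592 = 431612$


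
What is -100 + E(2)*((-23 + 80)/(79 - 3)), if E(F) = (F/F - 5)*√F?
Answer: -100 - 3*√2 ≈ -104.24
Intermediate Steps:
E(F) = -4*√F (E(F) = (1 - 5)*√F = -4*√F)
-100 + E(2)*((-23 + 80)/(79 - 3)) = -100 + (-4*√2)*((-23 + 80)/(79 - 3)) = -100 + (-4*√2)*(57/76) = -100 + (-4*√2)*(57*(1/76)) = -100 - 4*√2*(¾) = -100 - 3*√2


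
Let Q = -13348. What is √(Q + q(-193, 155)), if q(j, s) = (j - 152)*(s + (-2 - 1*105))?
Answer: 2*I*√7477 ≈ 172.94*I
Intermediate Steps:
q(j, s) = (-152 + j)*(-107 + s) (q(j, s) = (-152 + j)*(s + (-2 - 105)) = (-152 + j)*(s - 107) = (-152 + j)*(-107 + s))
√(Q + q(-193, 155)) = √(-13348 + (16264 - 152*155 - 107*(-193) - 193*155)) = √(-13348 + (16264 - 23560 + 20651 - 29915)) = √(-13348 - 16560) = √(-29908) = 2*I*√7477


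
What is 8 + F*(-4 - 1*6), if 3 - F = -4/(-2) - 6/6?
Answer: -12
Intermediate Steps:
F = 2 (F = 3 - (-4/(-2) - 6/6) = 3 - (-4*(-1/2) - 6*1/6) = 3 - (2 - 1) = 3 - 1*1 = 3 - 1 = 2)
8 + F*(-4 - 1*6) = 8 + 2*(-4 - 1*6) = 8 + 2*(-4 - 6) = 8 + 2*(-10) = 8 - 20 = -12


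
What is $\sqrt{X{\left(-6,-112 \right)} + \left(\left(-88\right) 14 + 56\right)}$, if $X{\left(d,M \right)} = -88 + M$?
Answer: $4 i \sqrt{86} \approx 37.094 i$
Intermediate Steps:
$\sqrt{X{\left(-6,-112 \right)} + \left(\left(-88\right) 14 + 56\right)} = \sqrt{\left(-88 - 112\right) + \left(\left(-88\right) 14 + 56\right)} = \sqrt{-200 + \left(-1232 + 56\right)} = \sqrt{-200 - 1176} = \sqrt{-1376} = 4 i \sqrt{86}$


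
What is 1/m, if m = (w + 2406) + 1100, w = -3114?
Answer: 1/392 ≈ 0.0025510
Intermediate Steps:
m = 392 (m = (-3114 + 2406) + 1100 = -708 + 1100 = 392)
1/m = 1/392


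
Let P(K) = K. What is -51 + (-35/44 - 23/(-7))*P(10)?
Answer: -4019/154 ≈ -26.097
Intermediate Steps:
-51 + (-35/44 - 23/(-7))*P(10) = -51 + (-35/44 - 23/(-7))*10 = -51 + (-35*1/44 - 23*(-⅐))*10 = -51 + (-35/44 + 23/7)*10 = -51 + (767/308)*10 = -51 + 3835/154 = -4019/154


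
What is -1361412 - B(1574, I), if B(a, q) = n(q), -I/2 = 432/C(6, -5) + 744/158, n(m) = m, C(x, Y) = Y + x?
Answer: -107482548/79 ≈ -1.3605e+6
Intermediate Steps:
I = -69000/79 (I = -2*(432/(-5 + 6) + 744/158) = -2*(432/1 + 744*(1/158)) = -2*(432*1 + 372/79) = -2*(432 + 372/79) = -2*34500/79 = -69000/79 ≈ -873.42)
B(a, q) = q
-1361412 - B(1574, I) = -1361412 - 1*(-69000/79) = -1361412 + 69000/79 = -107482548/79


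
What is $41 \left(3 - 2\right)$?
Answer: $41$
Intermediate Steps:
$41 \left(3 - 2\right) = 41 \cdot 1 = 41$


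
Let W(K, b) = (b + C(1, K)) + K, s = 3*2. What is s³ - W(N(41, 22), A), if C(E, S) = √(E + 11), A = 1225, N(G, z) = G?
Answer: -1050 - 2*√3 ≈ -1053.5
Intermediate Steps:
s = 6
C(E, S) = √(11 + E)
W(K, b) = K + b + 2*√3 (W(K, b) = (b + √(11 + 1)) + K = (b + √12) + K = (b + 2*√3) + K = K + b + 2*√3)
s³ - W(N(41, 22), A) = 6³ - (41 + 1225 + 2*√3) = 216 - (1266 + 2*√3) = 216 + (-1266 - 2*√3) = -1050 - 2*√3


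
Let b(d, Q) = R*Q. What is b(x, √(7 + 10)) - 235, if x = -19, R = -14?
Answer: -235 - 14*√17 ≈ -292.72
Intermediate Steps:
b(d, Q) = -14*Q
b(x, √(7 + 10)) - 235 = -14*√(7 + 10) - 235 = -14*√17 - 235 = -235 - 14*√17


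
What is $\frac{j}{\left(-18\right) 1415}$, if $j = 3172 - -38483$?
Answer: $- \frac{2777}{1698} \approx -1.6355$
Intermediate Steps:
$j = 41655$ ($j = 3172 + 38483 = 41655$)
$\frac{j}{\left(-18\right) 1415} = \frac{41655}{\left(-18\right) 1415} = \frac{41655}{-25470} = 41655 \left(- \frac{1}{25470}\right) = - \frac{2777}{1698}$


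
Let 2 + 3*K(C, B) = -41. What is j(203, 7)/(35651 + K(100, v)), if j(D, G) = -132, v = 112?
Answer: -198/53455 ≈ -0.0037040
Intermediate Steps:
K(C, B) = -43/3 (K(C, B) = -⅔ + (⅓)*(-41) = -⅔ - 41/3 = -43/3)
j(203, 7)/(35651 + K(100, v)) = -132/(35651 - 43/3) = -132/106910/3 = -132*3/106910 = -198/53455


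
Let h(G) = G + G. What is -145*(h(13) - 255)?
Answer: 33205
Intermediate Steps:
h(G) = 2*G
-145*(h(13) - 255) = -145*(2*13 - 255) = -145*(26 - 255) = -145*(-229) = 33205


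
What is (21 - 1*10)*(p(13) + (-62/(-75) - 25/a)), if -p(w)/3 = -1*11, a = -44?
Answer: 113503/300 ≈ 378.34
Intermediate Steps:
p(w) = 33 (p(w) = -(-3)*11 = -3*(-11) = 33)
(21 - 1*10)*(p(13) + (-62/(-75) - 25/a)) = (21 - 1*10)*(33 + (-62/(-75) - 25/(-44))) = (21 - 10)*(33 + (-62*(-1/75) - 25*(-1/44))) = 11*(33 + (62/75 + 25/44)) = 11*(33 + 4603/3300) = 11*(113503/3300) = 113503/300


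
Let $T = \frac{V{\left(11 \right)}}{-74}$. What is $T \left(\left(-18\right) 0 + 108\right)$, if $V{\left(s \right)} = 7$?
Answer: $- \frac{378}{37} \approx -10.216$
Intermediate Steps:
$T = - \frac{7}{74}$ ($T = \frac{7}{-74} = 7 \left(- \frac{1}{74}\right) = - \frac{7}{74} \approx -0.094595$)
$T \left(\left(-18\right) 0 + 108\right) = - \frac{7 \left(\left(-18\right) 0 + 108\right)}{74} = - \frac{7 \left(0 + 108\right)}{74} = \left(- \frac{7}{74}\right) 108 = - \frac{378}{37}$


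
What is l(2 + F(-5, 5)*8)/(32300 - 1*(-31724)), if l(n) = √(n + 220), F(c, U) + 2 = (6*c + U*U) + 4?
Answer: 3*√22/64024 ≈ 0.00021978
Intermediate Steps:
F(c, U) = 2 + U² + 6*c (F(c, U) = -2 + ((6*c + U*U) + 4) = -2 + ((6*c + U²) + 4) = -2 + ((U² + 6*c) + 4) = -2 + (4 + U² + 6*c) = 2 + U² + 6*c)
l(n) = √(220 + n)
l(2 + F(-5, 5)*8)/(32300 - 1*(-31724)) = √(220 + (2 + (2 + 5² + 6*(-5))*8))/(32300 - 1*(-31724)) = √(220 + (2 + (2 + 25 - 30)*8))/(32300 + 31724) = √(220 + (2 - 3*8))/64024 = √(220 + (2 - 24))*(1/64024) = √(220 - 22)*(1/64024) = √198*(1/64024) = (3*√22)*(1/64024) = 3*√22/64024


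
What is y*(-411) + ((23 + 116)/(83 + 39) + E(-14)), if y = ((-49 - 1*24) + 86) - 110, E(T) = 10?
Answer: 4865133/122 ≈ 39878.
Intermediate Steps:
y = -97 (y = ((-49 - 24) + 86) - 110 = (-73 + 86) - 110 = 13 - 110 = -97)
y*(-411) + ((23 + 116)/(83 + 39) + E(-14)) = -97*(-411) + ((23 + 116)/(83 + 39) + 10) = 39867 + (139/122 + 10) = 39867 + 1359/122 = 4865133/122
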